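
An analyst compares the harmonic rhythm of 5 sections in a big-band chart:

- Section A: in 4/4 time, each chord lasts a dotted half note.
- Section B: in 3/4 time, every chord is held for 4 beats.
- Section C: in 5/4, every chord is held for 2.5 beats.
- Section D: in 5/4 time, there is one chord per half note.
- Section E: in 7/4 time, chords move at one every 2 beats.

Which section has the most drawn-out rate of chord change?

Section B

A: 4 beats/bar ÷ 3 beats/chord = 4/3 chords/bar.
B: 3 beats/bar ÷ 4 beats/chord = 0.75 chords/bar.
C: 5 beats/bar ÷ 2.5 beats/chord = 2 chords/bar.
D: 5 beats/bar ÷ 2 beats/chord = 2.5 chords/bar.
E: 7 beats/bar ÷ 2 beats/chord = 3.5 chords/bar.
Slowest is B at 0.75 chords/bar.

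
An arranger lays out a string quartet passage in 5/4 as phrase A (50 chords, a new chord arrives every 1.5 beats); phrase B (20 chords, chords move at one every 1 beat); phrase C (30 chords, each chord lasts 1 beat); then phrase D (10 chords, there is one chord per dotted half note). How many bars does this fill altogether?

A: 50 × 1.5 = 75 beats = 15 bars.
B: 20 × 1 = 20 beats = 4 bars.
C: 30 × 1 = 30 beats = 6 bars.
D: 10 × 3 = 30 beats = 6 bars.
Total: 15 + 4 + 6 + 6 = 31 bars.

31 bars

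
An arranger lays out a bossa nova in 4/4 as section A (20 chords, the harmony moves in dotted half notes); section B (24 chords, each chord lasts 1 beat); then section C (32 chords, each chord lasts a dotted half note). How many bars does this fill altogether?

A: 20 × 3 = 60 beats = 15 bars.
B: 24 × 1 = 24 beats = 6 bars.
C: 32 × 3 = 96 beats = 24 bars.
Total: 15 + 6 + 24 = 45 bars.

45 bars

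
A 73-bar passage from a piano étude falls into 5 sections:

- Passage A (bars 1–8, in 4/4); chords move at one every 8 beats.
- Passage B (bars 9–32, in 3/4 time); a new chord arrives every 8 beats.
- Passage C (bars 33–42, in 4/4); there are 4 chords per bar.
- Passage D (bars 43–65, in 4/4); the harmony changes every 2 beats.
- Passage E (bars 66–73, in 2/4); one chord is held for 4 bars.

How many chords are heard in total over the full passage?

A: 8 bars × 4 beats = 32 beats; 8 beats/chord → 4 chords.
B: 24 bars × 3 beats = 72 beats; 8 beats/chord → 9 chords.
C: 10 bars × 4 beats = 40 beats; 1 beat/chord → 40 chords.
D: 23 bars × 4 beats = 92 beats; 2 beats/chord → 46 chords.
E: 8 bars × 2 beats = 16 beats; 8 beats/chord → 2 chords.
Total: 4 + 9 + 40 + 46 + 2 = 101.

101 chords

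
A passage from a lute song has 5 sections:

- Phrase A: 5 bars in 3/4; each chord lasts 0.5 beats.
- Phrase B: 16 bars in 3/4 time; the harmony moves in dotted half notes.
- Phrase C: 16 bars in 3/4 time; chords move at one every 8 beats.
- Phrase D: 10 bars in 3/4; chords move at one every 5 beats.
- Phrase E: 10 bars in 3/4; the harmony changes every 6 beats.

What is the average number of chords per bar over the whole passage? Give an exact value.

A: 5 × 3 = 15 beats ÷ 0.5 = 30 chords.
B: 16 × 3 = 48 beats ÷ 3 = 16 chords.
C: 16 × 3 = 48 beats ÷ 8 = 6 chords.
D: 10 × 3 = 30 beats ÷ 5 = 6 chords.
E: 10 × 3 = 30 beats ÷ 6 = 5 chords.
Overall: 63 chords over 57 bars → 63/57 = 21/19 chords per bar.

21/19 chords per bar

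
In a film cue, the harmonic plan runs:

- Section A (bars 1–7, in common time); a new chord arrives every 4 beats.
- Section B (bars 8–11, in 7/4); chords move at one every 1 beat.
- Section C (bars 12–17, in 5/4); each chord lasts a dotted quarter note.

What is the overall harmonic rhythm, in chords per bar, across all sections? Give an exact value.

55/17 chords per bar

A: 7 × 4 = 28 beats ÷ 4 = 7 chords.
B: 4 × 7 = 28 beats ÷ 1 = 28 chords.
C: 6 × 5 = 30 beats ÷ 1.5 = 20 chords.
Overall: 55 chords over 17 bars → 55/17 = 55/17 chords per bar.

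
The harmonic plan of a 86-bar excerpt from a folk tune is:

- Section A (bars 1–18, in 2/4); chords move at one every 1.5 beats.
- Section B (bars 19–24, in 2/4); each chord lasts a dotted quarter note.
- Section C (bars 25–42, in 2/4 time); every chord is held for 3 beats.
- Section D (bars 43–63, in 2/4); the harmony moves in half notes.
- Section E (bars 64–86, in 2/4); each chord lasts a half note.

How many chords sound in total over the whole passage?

A: 18·2 = 36 beats, 36/1.5 = 24 chords.
B: 6·2 = 12 beats, 12/1.5 = 8 chords.
C: 18·2 = 36 beats, 36/3 = 12 chords.
D: 21·2 = 42 beats, 42/2 = 21 chords.
E: 23·2 = 46 beats, 46/2 = 23 chords.
Total: 24 + 8 + 12 + 21 + 23 = 88.

88 chords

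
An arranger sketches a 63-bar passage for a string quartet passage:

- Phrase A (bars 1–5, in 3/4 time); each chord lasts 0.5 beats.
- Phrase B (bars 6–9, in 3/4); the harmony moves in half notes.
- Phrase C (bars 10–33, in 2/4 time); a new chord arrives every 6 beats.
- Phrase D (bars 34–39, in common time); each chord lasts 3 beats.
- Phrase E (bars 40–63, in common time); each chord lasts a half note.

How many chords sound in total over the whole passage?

100 chords

A: 5·3 = 15 beats, 15/0.5 = 30 chords.
B: 4·3 = 12 beats, 12/2 = 6 chords.
C: 24·2 = 48 beats, 48/6 = 8 chords.
D: 6·4 = 24 beats, 24/3 = 8 chords.
E: 24·4 = 96 beats, 96/2 = 48 chords.
Total: 30 + 6 + 8 + 8 + 48 = 100.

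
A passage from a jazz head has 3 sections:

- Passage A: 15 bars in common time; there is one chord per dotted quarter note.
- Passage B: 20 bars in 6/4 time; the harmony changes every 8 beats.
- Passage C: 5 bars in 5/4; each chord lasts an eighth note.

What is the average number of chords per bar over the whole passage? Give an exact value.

2.625 chords per bar

A: 15 bars of 4 beats is 60 beats; at 1.5 beats each that's 40 chords.
B: 20 bars of 6 beats is 120 beats; at 8 beats each that's 15 chords.
C: 5 bars of 5 beats is 25 beats; at 0.5 beats each that's 50 chords.
Overall: 105 chords over 40 bars → 105/40 = 2.625 chords per bar.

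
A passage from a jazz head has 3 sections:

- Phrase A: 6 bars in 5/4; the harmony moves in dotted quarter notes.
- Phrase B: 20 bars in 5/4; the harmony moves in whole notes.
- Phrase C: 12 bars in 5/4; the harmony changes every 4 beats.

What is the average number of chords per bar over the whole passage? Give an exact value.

A: 6 × 5 = 30 beats ÷ 1.5 = 20 chords.
B: 20 × 5 = 100 beats ÷ 4 = 25 chords.
C: 12 × 5 = 60 beats ÷ 4 = 15 chords.
Overall: 60 chords over 38 bars → 60/38 = 30/19 chords per bar.

30/19 chords per bar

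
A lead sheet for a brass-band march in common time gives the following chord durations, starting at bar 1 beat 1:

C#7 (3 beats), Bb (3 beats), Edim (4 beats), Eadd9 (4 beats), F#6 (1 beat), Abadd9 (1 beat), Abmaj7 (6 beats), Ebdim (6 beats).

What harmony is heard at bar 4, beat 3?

Beat 3 of bar 4 is beat (4−1)×4 + 3 = 15 overall.
Running totals: C#7 ends at 3, Bb ends at 6, Edim ends at 10, Eadd9 ends at 14, F#6 ends at 15.
Beat 15 falls within F#6.

F#6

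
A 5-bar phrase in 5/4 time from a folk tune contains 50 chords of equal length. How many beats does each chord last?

5 bars × 5 beats/bar = 25 beats total.
25 beats ÷ 50 chords = 0.5 beats per chord.
(That is an eighth note.)

0.5 beats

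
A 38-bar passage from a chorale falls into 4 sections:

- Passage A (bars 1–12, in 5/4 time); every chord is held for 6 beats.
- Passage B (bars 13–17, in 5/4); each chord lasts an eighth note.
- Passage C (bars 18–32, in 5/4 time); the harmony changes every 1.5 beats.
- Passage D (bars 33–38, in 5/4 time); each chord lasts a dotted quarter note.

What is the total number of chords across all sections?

A has 60 beats and chords last 6 each, so 10 chords.
B has 25 beats and chords last 0.5 each, so 50 chords.
C has 75 beats and chords last 1.5 each, so 50 chords.
D has 30 beats and chords last 1.5 each, so 20 chords.
Total: 10 + 50 + 50 + 20 = 130.

130 chords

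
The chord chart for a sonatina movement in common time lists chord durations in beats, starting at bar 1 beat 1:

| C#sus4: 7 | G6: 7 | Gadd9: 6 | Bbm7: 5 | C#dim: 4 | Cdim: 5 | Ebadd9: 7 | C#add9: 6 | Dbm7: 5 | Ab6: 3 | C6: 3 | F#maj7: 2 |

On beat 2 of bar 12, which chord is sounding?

Beat 2 of bar 12 is beat (12−1)×4 + 2 = 46 overall.
Running totals: C#sus4 ends at 7, G6 ends at 14, Gadd9 ends at 20, Bbm7 ends at 25, C#dim ends at 29, Cdim ends at 34, Ebadd9 ends at 41, C#add9 ends at 47.
Beat 46 falls within C#add9.

C#add9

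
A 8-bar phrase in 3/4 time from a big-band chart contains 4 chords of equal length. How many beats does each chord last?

8 bars × 3 beats/bar = 24 beats total.
24 beats ÷ 4 chords = 6 beats per chord.

6 beats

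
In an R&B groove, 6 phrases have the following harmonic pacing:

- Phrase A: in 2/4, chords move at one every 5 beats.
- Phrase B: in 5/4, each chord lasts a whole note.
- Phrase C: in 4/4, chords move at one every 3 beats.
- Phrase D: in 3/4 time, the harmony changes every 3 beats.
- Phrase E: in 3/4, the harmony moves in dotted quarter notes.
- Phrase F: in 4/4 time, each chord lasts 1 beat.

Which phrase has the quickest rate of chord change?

Phrase F

A: each chord is 5 beats in 2/4, so 0.4 per bar.
B: each chord is 4 beats in 5/4, so 1.25 per bar.
C: each chord is 3 beats in 4/4, so 4/3 per bar.
D: each chord is 3 beats in 3/4, so 1 per bar.
E: each chord is 1.5 beats in 3/4, so 2 per bar.
F: each chord is 1 beat in 4/4, so 4 per bar.
Fastest is F at 4 chords/bar.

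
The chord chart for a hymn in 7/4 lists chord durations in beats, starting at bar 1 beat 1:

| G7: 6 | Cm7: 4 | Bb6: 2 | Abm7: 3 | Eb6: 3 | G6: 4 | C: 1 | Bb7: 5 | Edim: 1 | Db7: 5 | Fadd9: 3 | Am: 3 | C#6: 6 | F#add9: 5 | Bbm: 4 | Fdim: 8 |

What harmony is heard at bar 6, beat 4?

Beat 4 of bar 6 is beat (6−1)×7 + 4 = 39 overall.
Running totals: G7 ends at 6, Cm7 ends at 10, Bb6 ends at 12, Abm7 ends at 15, Eb6 ends at 18, G6 ends at 22, C ends at 23, Bb7 ends at 28, Edim ends at 29, Db7 ends at 34, Fadd9 ends at 37, Am ends at 40.
Beat 39 falls within Am.

Am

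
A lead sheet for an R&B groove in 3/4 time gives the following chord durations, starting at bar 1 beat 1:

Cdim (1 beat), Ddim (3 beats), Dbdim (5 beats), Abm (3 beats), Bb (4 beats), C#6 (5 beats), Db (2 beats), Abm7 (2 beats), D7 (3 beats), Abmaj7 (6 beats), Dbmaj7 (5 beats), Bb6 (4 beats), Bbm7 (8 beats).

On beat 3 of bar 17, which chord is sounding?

Bbm7

Beat 3 of bar 17 is beat (17−1)×3 + 3 = 51 overall.
Running totals: Cdim ends at 1, Ddim ends at 4, Dbdim ends at 9, Abm ends at 12, Bb ends at 16, C#6 ends at 21, Db ends at 23, Abm7 ends at 25, D7 ends at 28, Abmaj7 ends at 34, Dbmaj7 ends at 39, Bb6 ends at 43, Bbm7 ends at 51.
Beat 51 falls within Bbm7.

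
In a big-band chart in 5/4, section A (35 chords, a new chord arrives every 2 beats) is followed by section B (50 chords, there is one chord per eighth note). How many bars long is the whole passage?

A: 35 × 2 = 70 beats = 14 bars.
B: 50 × 0.5 = 25 beats = 5 bars.
Total: 14 + 5 = 19 bars.

19 bars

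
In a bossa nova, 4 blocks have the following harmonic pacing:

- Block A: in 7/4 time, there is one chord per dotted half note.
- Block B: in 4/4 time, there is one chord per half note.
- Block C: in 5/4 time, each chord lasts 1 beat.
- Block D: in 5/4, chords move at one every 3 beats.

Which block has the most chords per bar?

Block C

A: 7/3 = 7/3 chords/bar.
B: 4/2 = 2 chords/bar.
C: 5/1 = 5 chords/bar.
D: 5/3 = 5/3 chords/bar.
Fastest is C at 5 chords/bar.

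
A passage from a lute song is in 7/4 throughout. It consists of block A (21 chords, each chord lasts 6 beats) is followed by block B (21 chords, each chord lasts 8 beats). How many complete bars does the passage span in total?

A: 21 × 6 = 126 beats = 18 bars.
B: 21 × 8 = 168 beats = 24 bars.
Total: 18 + 24 = 42 bars.

42 bars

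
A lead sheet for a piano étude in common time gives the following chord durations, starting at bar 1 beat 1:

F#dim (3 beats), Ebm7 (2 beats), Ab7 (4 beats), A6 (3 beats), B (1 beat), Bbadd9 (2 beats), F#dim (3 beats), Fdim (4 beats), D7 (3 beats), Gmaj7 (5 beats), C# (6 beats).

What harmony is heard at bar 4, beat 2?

Beat 2 of bar 4 is beat (4−1)×4 + 2 = 14 overall.
Running totals: F#dim ends at 3, Ebm7 ends at 5, Ab7 ends at 9, A6 ends at 12, B ends at 13, Bbadd9 ends at 15.
Beat 14 falls within Bbadd9.

Bbadd9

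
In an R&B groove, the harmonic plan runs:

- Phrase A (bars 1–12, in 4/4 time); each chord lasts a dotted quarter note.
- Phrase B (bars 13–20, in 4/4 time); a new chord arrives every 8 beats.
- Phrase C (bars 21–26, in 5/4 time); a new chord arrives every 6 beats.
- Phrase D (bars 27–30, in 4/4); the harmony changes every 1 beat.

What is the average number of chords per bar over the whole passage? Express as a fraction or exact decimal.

A: 12 bars of 4 beats is 48 beats; at 1.5 beats each that's 32 chords.
B: 8 bars of 4 beats is 32 beats; at 8 beats each that's 4 chords.
C: 6 bars of 5 beats is 30 beats; at 6 beats each that's 5 chords.
D: 4 bars of 4 beats is 16 beats; at 1 beat each that's 16 chords.
Overall: 57 chords over 30 bars → 57/30 = 1.9 chords per bar.

1.9 chords per bar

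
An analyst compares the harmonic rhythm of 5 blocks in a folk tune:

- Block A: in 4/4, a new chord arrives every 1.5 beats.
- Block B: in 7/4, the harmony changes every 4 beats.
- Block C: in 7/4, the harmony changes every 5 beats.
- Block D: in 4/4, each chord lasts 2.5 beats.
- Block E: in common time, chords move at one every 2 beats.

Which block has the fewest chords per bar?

Block C

A: 4 beats/bar ÷ 1.5 beats/chord = 8/3 chords/bar.
B: 7 beats/bar ÷ 4 beats/chord = 1.75 chords/bar.
C: 7 beats/bar ÷ 5 beats/chord = 1.4 chords/bar.
D: 4 beats/bar ÷ 2.5 beats/chord = 1.6 chords/bar.
E: 4 beats/bar ÷ 2 beats/chord = 2 chords/bar.
Slowest is C at 1.4 chords/bar.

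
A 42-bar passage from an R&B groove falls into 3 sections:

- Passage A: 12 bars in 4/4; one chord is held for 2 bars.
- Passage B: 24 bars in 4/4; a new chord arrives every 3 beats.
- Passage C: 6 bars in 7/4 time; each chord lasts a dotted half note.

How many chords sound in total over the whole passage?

A: 12 bars × 4 beats = 48 beats; 8 beats/chord → 6 chords.
B: 24 bars × 4 beats = 96 beats; 3 beats/chord → 32 chords.
C: 6 bars × 7 beats = 42 beats; 3 beats/chord → 14 chords.
Total: 6 + 32 + 14 = 52.

52 chords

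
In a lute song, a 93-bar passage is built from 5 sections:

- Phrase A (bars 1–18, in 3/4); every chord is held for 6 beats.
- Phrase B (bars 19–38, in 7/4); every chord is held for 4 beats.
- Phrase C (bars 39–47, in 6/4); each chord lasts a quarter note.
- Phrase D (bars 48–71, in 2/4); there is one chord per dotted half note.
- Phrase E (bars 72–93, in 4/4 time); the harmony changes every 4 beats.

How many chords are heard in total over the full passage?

136 chords

A: 18 bars × 3 beats = 54 beats; 6 beats/chord → 9 chords.
B: 20 bars × 7 beats = 140 beats; 4 beats/chord → 35 chords.
C: 9 bars × 6 beats = 54 beats; 1 beat/chord → 54 chords.
D: 24 bars × 2 beats = 48 beats; 3 beats/chord → 16 chords.
E: 22 bars × 4 beats = 88 beats; 4 beats/chord → 22 chords.
Total: 9 + 35 + 54 + 16 + 22 = 136.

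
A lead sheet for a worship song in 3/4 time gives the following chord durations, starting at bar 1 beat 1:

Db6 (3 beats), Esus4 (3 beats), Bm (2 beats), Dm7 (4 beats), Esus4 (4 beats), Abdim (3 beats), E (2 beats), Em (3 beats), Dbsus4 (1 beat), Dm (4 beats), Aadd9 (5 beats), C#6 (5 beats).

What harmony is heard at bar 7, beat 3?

Beat 3 of bar 7 is beat (7−1)×3 + 3 = 21 overall.
Running totals: Db6 ends at 3, Esus4 ends at 6, Bm ends at 8, Dm7 ends at 12, Esus4 ends at 16, Abdim ends at 19, E ends at 21.
Beat 21 falls within E.

E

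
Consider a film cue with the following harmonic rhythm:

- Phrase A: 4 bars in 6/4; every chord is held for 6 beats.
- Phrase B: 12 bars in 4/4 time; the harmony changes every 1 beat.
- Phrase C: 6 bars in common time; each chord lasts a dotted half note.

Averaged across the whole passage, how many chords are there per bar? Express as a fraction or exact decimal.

30/11 chords per bar

A: 4 × 6 = 24 beats ÷ 6 = 4 chords.
B: 12 × 4 = 48 beats ÷ 1 = 48 chords.
C: 6 × 4 = 24 beats ÷ 3 = 8 chords.
Overall: 60 chords over 22 bars → 60/22 = 30/11 chords per bar.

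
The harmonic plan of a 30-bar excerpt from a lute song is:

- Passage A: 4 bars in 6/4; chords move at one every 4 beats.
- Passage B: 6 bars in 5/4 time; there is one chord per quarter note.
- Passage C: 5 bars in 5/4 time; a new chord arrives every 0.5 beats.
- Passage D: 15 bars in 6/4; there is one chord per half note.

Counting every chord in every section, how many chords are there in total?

131 chords

A: 4 bars × 6 beats = 24 beats; 4 beats/chord → 6 chords.
B: 6 bars × 5 beats = 30 beats; 1 beat/chord → 30 chords.
C: 5 bars × 5 beats = 25 beats; 0.5 beats/chord → 50 chords.
D: 15 bars × 6 beats = 90 beats; 2 beats/chord → 45 chords.
Total: 6 + 30 + 50 + 45 = 131.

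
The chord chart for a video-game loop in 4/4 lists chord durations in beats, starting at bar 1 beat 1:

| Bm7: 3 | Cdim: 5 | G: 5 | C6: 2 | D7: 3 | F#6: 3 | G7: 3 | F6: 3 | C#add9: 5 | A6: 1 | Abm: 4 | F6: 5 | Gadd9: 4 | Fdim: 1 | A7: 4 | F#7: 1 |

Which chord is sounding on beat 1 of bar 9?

A6

Beat 1 of bar 9 is beat (9−1)×4 + 1 = 33 overall.
Running totals: Bm7 ends at 3, Cdim ends at 8, G ends at 13, C6 ends at 15, D7 ends at 18, F#6 ends at 21, G7 ends at 24, F6 ends at 27, C#add9 ends at 32, A6 ends at 33.
Beat 33 falls within A6.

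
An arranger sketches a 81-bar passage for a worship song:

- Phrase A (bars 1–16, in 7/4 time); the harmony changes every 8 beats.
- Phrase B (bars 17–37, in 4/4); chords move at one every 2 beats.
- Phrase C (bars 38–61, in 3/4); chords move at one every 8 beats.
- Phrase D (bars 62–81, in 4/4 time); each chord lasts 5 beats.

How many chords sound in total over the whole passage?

81 chords

A: 16 bars × 7 beats = 112 beats; 8 beats/chord → 14 chords.
B: 21 bars × 4 beats = 84 beats; 2 beats/chord → 42 chords.
C: 24 bars × 3 beats = 72 beats; 8 beats/chord → 9 chords.
D: 20 bars × 4 beats = 80 beats; 5 beats/chord → 16 chords.
Total: 14 + 42 + 9 + 16 = 81.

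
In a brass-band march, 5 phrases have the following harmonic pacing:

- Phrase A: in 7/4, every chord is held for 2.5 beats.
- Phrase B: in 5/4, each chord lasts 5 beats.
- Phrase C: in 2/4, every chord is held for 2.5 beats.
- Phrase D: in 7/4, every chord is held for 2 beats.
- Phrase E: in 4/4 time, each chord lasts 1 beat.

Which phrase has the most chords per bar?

A: each chord is 2.5 beats in 7/4, so 2.8 per bar.
B: each chord is 5 beats in 5/4, so 1 per bar.
C: each chord is 2.5 beats in 2/4, so 0.8 per bar.
D: each chord is 2 beats in 7/4, so 3.5 per bar.
E: each chord is 1 beat in 4/4, so 4 per bar.
Fastest is E at 4 chords/bar.

Phrase E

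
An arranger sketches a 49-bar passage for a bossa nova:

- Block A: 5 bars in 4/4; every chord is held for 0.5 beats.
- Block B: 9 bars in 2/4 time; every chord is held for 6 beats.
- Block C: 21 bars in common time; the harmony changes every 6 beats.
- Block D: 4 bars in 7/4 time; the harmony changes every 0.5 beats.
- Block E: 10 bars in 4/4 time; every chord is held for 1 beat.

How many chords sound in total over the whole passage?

A has 20 beats and chords last 0.5 each, so 40 chords.
B has 18 beats and chords last 6 each, so 3 chords.
C has 84 beats and chords last 6 each, so 14 chords.
D has 28 beats and chords last 0.5 each, so 56 chords.
E has 40 beats and chords last 1 each, so 40 chords.
Total: 40 + 3 + 14 + 56 + 40 = 153.

153 chords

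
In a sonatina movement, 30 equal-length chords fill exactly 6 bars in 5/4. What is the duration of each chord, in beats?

6 bars × 5 beats/bar = 30 beats total.
30 beats ÷ 30 chords = 1 beats per chord.
(That is a quarter note.)

1 beat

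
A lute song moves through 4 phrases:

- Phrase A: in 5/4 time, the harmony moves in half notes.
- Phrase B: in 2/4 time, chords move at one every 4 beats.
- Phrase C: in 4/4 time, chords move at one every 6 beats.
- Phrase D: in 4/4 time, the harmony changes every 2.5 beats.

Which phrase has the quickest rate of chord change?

Phrase A

A: 5/2 = 2.5 chords/bar.
B: 2/4 = 0.5 chords/bar.
C: 4/6 = 2/3 chords/bar.
D: 4/2.5 = 1.6 chords/bar.
Fastest is A at 2.5 chords/bar.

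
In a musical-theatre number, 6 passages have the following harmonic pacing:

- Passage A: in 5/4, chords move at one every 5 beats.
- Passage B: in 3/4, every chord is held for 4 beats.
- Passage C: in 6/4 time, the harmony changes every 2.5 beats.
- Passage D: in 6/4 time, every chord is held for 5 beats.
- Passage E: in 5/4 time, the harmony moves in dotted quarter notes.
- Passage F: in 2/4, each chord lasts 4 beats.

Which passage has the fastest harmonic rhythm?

A: each chord is 5 beats in 5/4, so 1 per bar.
B: each chord is 4 beats in 3/4, so 0.75 per bar.
C: each chord is 2.5 beats in 6/4, so 2.4 per bar.
D: each chord is 5 beats in 6/4, so 1.2 per bar.
E: each chord is 1.5 beats in 5/4, so 10/3 per bar.
F: each chord is 4 beats in 2/4, so 0.5 per bar.
Fastest is E at 10/3 chords/bar.

Passage E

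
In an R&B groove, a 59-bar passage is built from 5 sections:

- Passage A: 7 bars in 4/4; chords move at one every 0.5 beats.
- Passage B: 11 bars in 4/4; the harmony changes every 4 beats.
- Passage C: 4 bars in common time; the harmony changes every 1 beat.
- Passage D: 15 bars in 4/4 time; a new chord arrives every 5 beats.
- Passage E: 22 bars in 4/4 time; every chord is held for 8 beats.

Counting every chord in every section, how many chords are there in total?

106 chords

A: 7·4 = 28 beats, 28/0.5 = 56 chords.
B: 11·4 = 44 beats, 44/4 = 11 chords.
C: 4·4 = 16 beats, 16/1 = 16 chords.
D: 15·4 = 60 beats, 60/5 = 12 chords.
E: 22·4 = 88 beats, 88/8 = 11 chords.
Total: 56 + 11 + 16 + 12 + 11 = 106.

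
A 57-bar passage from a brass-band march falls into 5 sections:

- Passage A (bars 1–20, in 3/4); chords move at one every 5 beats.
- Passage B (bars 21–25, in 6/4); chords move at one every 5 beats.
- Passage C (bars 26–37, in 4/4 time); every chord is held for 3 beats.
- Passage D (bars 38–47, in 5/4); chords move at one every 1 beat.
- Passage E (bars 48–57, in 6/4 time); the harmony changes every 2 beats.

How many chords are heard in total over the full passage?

A: 20 bars × 3 beats = 60 beats; 5 beats/chord → 12 chords.
B: 5 bars × 6 beats = 30 beats; 5 beats/chord → 6 chords.
C: 12 bars × 4 beats = 48 beats; 3 beats/chord → 16 chords.
D: 10 bars × 5 beats = 50 beats; 1 beat/chord → 50 chords.
E: 10 bars × 6 beats = 60 beats; 2 beats/chord → 30 chords.
Total: 12 + 6 + 16 + 50 + 30 = 114.

114 chords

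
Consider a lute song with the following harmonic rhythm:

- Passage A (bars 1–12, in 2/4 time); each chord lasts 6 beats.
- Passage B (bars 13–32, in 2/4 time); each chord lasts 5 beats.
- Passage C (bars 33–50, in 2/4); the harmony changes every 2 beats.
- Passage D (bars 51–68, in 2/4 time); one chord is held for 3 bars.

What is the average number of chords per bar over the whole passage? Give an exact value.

A: 12 bars of 2 beats is 24 beats; at 6 beats each that's 4 chords.
B: 20 bars of 2 beats is 40 beats; at 5 beats each that's 8 chords.
C: 18 bars of 2 beats is 36 beats; at 2 beats each that's 18 chords.
D: 18 bars of 2 beats is 36 beats; at 6 beats each that's 6 chords.
Overall: 36 chords over 68 bars → 36/68 = 9/17 chords per bar.

9/17 chords per bar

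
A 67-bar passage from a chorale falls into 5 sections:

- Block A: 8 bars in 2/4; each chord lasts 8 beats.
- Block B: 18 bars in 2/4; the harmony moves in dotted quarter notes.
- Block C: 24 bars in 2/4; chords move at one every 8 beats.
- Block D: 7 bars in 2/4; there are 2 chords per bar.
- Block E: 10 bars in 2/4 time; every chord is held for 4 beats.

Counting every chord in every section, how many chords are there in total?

A: 8 bars × 2 beats = 16 beats; 8 beats/chord → 2 chords.
B: 18 bars × 2 beats = 36 beats; 1.5 beats/chord → 24 chords.
C: 24 bars × 2 beats = 48 beats; 8 beats/chord → 6 chords.
D: 7 bars × 2 beats = 14 beats; 1 beat/chord → 14 chords.
E: 10 bars × 2 beats = 20 beats; 4 beats/chord → 5 chords.
Total: 2 + 24 + 6 + 14 + 5 = 51.

51 chords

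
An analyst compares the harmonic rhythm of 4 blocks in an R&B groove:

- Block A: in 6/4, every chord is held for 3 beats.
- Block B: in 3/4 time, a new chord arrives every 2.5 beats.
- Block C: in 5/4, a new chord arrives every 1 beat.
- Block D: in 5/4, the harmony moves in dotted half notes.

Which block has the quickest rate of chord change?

A: 6/3 = 2 chords/bar.
B: 3/2.5 = 1.2 chords/bar.
C: 5/1 = 5 chords/bar.
D: 5/3 = 5/3 chords/bar.
Fastest is C at 5 chords/bar.

Block C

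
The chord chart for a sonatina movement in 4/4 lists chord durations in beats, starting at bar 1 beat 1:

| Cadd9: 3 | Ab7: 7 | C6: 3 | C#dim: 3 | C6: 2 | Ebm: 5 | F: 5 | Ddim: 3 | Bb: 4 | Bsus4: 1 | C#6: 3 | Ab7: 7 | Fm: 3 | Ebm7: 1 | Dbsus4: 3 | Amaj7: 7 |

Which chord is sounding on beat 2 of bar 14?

Amaj7

Beat 2 of bar 14 is beat (14−1)×4 + 2 = 54 overall.
Running totals: Cadd9 ends at 3, Ab7 ends at 10, C6 ends at 13, C#dim ends at 16, C6 ends at 18, Ebm ends at 23, F ends at 28, Ddim ends at 31, Bb ends at 35, Bsus4 ends at 36, C#6 ends at 39, Ab7 ends at 46, Fm ends at 49, Ebm7 ends at 50, Dbsus4 ends at 53, Amaj7 ends at 60.
Beat 54 falls within Amaj7.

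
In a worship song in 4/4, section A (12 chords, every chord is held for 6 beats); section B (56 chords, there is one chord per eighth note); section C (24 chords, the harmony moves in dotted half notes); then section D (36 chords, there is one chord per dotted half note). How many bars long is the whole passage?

70 bars

A: 12 × 6 = 72 beats = 18 bars.
B: 56 × 0.5 = 28 beats = 7 bars.
C: 24 × 3 = 72 beats = 18 bars.
D: 36 × 3 = 108 beats = 27 bars.
Total: 18 + 7 + 18 + 27 = 70 bars.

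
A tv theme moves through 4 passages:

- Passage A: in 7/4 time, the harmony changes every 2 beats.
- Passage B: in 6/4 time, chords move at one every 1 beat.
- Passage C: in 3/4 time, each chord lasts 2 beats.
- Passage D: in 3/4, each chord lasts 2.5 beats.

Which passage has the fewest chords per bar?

A: each chord is 2 beats in 7/4, so 3.5 per bar.
B: each chord is 1 beat in 6/4, so 6 per bar.
C: each chord is 2 beats in 3/4, so 1.5 per bar.
D: each chord is 2.5 beats in 3/4, so 1.2 per bar.
Slowest is D at 1.2 chords/bar.

Passage D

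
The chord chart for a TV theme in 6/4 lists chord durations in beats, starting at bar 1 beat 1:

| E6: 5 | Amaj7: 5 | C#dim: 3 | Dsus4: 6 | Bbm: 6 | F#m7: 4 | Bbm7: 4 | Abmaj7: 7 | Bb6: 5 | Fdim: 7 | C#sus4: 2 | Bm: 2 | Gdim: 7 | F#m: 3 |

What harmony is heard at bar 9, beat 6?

Beat 6 of bar 9 is beat (9−1)×6 + 6 = 54 overall.
Running totals: E6 ends at 5, Amaj7 ends at 10, C#dim ends at 13, Dsus4 ends at 19, Bbm ends at 25, F#m7 ends at 29, Bbm7 ends at 33, Abmaj7 ends at 40, Bb6 ends at 45, Fdim ends at 52, C#sus4 ends at 54.
Beat 54 falls within C#sus4.

C#sus4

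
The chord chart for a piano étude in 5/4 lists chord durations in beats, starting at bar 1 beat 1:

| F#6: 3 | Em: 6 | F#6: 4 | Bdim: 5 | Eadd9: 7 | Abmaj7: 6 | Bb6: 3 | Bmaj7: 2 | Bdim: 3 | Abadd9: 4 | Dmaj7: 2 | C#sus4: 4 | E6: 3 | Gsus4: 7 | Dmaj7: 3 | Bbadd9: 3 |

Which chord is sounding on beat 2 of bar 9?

Beat 2 of bar 9 is beat (9−1)×5 + 2 = 42 overall.
Running totals: F#6 ends at 3, Em ends at 9, F#6 ends at 13, Bdim ends at 18, Eadd9 ends at 25, Abmaj7 ends at 31, Bb6 ends at 34, Bmaj7 ends at 36, Bdim ends at 39, Abadd9 ends at 43.
Beat 42 falls within Abadd9.

Abadd9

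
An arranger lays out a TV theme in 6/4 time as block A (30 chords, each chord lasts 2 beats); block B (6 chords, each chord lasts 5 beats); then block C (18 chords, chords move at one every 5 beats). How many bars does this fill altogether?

A: 30 × 2 = 60 beats = 10 bars.
B: 6 × 5 = 30 beats = 5 bars.
C: 18 × 5 = 90 beats = 15 bars.
Total: 10 + 5 + 15 = 30 bars.

30 bars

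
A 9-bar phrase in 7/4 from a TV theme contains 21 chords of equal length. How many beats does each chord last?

9 bars × 7 beats/bar = 63 beats total.
63 beats ÷ 21 chords = 3 beats per chord.
(That is a dotted half note.)

3 beats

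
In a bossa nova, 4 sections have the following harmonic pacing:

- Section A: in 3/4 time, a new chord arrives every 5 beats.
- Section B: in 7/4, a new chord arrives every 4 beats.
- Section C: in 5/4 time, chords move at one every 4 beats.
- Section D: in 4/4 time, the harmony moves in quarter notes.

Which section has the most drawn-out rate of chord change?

A: 3 beats/bar ÷ 5 beats/chord = 0.6 chords/bar.
B: 7 beats/bar ÷ 4 beats/chord = 1.75 chords/bar.
C: 5 beats/bar ÷ 4 beats/chord = 1.25 chords/bar.
D: 4 beats/bar ÷ 1 beat/chord = 4 chords/bar.
Slowest is A at 0.6 chords/bar.

Section A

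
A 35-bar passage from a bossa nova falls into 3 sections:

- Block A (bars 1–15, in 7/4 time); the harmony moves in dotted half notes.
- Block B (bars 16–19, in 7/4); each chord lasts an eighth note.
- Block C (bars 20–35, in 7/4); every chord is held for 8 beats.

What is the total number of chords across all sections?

105 chords

A: 15·7 = 105 beats, 105/3 = 35 chords.
B: 4·7 = 28 beats, 28/0.5 = 56 chords.
C: 16·7 = 112 beats, 112/8 = 14 chords.
Total: 35 + 56 + 14 = 105.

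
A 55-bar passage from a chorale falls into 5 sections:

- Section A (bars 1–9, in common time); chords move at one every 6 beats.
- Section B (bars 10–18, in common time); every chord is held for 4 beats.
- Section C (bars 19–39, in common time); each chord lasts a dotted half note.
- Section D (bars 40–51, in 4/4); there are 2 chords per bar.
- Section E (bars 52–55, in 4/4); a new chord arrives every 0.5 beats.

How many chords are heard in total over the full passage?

99 chords

A: 9 bars × 4 beats = 36 beats; 6 beats/chord → 6 chords.
B: 9 bars × 4 beats = 36 beats; 4 beats/chord → 9 chords.
C: 21 bars × 4 beats = 84 beats; 3 beats/chord → 28 chords.
D: 12 bars × 4 beats = 48 beats; 2 beats/chord → 24 chords.
E: 4 bars × 4 beats = 16 beats; 0.5 beats/chord → 32 chords.
Total: 6 + 9 + 28 + 24 + 32 = 99.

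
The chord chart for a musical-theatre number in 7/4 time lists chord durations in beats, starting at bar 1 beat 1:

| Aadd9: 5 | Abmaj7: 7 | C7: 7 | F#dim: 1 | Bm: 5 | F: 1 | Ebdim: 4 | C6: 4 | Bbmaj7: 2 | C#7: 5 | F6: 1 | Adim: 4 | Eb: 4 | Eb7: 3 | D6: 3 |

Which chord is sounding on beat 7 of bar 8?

D6

Beat 7 of bar 8 is beat (8−1)×7 + 7 = 56 overall.
Running totals: Aadd9 ends at 5, Abmaj7 ends at 12, C7 ends at 19, F#dim ends at 20, Bm ends at 25, F ends at 26, Ebdim ends at 30, C6 ends at 34, Bbmaj7 ends at 36, C#7 ends at 41, F6 ends at 42, Adim ends at 46, Eb ends at 50, Eb7 ends at 53, D6 ends at 56.
Beat 56 falls within D6.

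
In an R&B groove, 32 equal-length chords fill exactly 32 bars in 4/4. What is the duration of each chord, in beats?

32 bars × 4 beats/bar = 128 beats total.
128 beats ÷ 32 chords = 4 beats per chord.
(That is a whole note.)

4 beats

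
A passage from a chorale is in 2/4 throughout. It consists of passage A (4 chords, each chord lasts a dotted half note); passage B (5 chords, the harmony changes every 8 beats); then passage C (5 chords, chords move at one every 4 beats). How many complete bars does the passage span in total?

36 bars

A: 4 × 3 = 12 beats = 6 bars.
B: 5 × 8 = 40 beats = 20 bars.
C: 5 × 4 = 20 beats = 10 bars.
Total: 6 + 20 + 10 = 36 bars.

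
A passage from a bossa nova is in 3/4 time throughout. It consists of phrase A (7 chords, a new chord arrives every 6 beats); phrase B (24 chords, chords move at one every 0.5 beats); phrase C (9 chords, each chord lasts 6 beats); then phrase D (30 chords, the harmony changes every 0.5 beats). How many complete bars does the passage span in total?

A: 7 × 6 = 42 beats = 14 bars.
B: 24 × 0.5 = 12 beats = 4 bars.
C: 9 × 6 = 54 beats = 18 bars.
D: 30 × 0.5 = 15 beats = 5 bars.
Total: 14 + 4 + 18 + 5 = 41 bars.

41 bars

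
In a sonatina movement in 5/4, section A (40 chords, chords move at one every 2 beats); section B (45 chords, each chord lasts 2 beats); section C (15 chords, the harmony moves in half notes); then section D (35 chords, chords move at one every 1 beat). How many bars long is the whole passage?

A: 40 × 2 = 80 beats = 16 bars.
B: 45 × 2 = 90 beats = 18 bars.
C: 15 × 2 = 30 beats = 6 bars.
D: 35 × 1 = 35 beats = 7 bars.
Total: 16 + 18 + 6 + 7 = 47 bars.

47 bars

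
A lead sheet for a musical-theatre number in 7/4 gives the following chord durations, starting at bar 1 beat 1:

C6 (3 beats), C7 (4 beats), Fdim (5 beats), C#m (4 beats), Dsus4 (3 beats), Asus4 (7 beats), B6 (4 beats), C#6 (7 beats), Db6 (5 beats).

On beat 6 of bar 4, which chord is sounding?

B6

Beat 6 of bar 4 is beat (4−1)×7 + 6 = 27 overall.
Running totals: C6 ends at 3, C7 ends at 7, Fdim ends at 12, C#m ends at 16, Dsus4 ends at 19, Asus4 ends at 26, B6 ends at 30.
Beat 27 falls within B6.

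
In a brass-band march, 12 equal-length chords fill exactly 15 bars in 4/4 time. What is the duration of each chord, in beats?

15 bars × 4 beats/bar = 60 beats total.
60 beats ÷ 12 chords = 5 beats per chord.

5 beats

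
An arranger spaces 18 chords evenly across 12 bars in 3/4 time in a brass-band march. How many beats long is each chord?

12 bars × 3 beats/bar = 36 beats total.
36 beats ÷ 18 chords = 2 beats per chord.
(That is a half note.)

2 beats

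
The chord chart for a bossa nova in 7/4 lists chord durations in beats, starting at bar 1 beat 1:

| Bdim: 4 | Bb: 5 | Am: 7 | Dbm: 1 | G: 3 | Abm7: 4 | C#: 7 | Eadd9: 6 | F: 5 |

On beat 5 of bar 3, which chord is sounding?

G

Beat 5 of bar 3 is beat (3−1)×7 + 5 = 19 overall.
Running totals: Bdim ends at 4, Bb ends at 9, Am ends at 16, Dbm ends at 17, G ends at 20.
Beat 19 falls within G.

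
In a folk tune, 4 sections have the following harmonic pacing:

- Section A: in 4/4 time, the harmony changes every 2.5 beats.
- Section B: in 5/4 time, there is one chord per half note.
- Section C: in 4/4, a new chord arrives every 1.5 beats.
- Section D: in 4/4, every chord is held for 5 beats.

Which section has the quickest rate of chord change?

Section C

A: each chord is 2.5 beats in 4/4, so 1.6 per bar.
B: each chord is 2 beats in 5/4, so 2.5 per bar.
C: each chord is 1.5 beats in 4/4, so 8/3 per bar.
D: each chord is 5 beats in 4/4, so 0.8 per bar.
Fastest is C at 8/3 chords/bar.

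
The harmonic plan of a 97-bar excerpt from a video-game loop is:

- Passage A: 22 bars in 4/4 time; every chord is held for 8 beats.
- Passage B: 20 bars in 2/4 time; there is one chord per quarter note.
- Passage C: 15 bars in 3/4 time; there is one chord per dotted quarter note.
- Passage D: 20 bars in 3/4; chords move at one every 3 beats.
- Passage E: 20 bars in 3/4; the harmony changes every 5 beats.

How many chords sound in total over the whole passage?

A: 22·4 = 88 beats, 88/8 = 11 chords.
B: 20·2 = 40 beats, 40/1 = 40 chords.
C: 15·3 = 45 beats, 45/1.5 = 30 chords.
D: 20·3 = 60 beats, 60/3 = 20 chords.
E: 20·3 = 60 beats, 60/5 = 12 chords.
Total: 11 + 40 + 30 + 20 + 12 = 113.

113 chords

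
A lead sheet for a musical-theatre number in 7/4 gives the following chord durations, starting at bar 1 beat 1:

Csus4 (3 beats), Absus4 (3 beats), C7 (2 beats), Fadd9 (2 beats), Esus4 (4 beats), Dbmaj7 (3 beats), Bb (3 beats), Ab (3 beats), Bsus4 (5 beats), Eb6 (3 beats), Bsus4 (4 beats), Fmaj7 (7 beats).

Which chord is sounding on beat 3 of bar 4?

Beat 3 of bar 4 is beat (4−1)×7 + 3 = 24 overall.
Running totals: Csus4 ends at 3, Absus4 ends at 6, C7 ends at 8, Fadd9 ends at 10, Esus4 ends at 14, Dbmaj7 ends at 17, Bb ends at 20, Ab ends at 23, Bsus4 ends at 28.
Beat 24 falls within Bsus4.

Bsus4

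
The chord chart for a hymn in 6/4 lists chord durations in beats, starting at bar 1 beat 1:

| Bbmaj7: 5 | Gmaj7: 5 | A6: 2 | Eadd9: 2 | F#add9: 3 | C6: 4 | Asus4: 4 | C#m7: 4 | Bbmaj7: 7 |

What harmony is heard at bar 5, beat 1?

Asus4

Beat 1 of bar 5 is beat (5−1)×6 + 1 = 25 overall.
Running totals: Bbmaj7 ends at 5, Gmaj7 ends at 10, A6 ends at 12, Eadd9 ends at 14, F#add9 ends at 17, C6 ends at 21, Asus4 ends at 25.
Beat 25 falls within Asus4.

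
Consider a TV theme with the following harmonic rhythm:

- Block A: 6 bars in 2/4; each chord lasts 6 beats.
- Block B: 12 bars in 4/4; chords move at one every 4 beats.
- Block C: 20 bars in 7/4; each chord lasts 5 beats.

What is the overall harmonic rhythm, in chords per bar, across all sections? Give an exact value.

21/19 chords per bar

A: 6 bars of 2 beats is 12 beats; at 6 beats each that's 2 chords.
B: 12 bars of 4 beats is 48 beats; at 4 beats each that's 12 chords.
C: 20 bars of 7 beats is 140 beats; at 5 beats each that's 28 chords.
Overall: 42 chords over 38 bars → 42/38 = 21/19 chords per bar.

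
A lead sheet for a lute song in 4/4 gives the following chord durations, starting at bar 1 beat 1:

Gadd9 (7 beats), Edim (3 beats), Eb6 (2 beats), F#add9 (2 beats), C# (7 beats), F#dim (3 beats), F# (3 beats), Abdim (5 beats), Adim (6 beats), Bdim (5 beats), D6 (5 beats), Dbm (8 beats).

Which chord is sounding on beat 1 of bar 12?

Beat 1 of bar 12 is beat (12−1)×4 + 1 = 45 overall.
Running totals: Gadd9 ends at 7, Edim ends at 10, Eb6 ends at 12, F#add9 ends at 14, C# ends at 21, F#dim ends at 24, F# ends at 27, Abdim ends at 32, Adim ends at 38, Bdim ends at 43, D6 ends at 48.
Beat 45 falls within D6.

D6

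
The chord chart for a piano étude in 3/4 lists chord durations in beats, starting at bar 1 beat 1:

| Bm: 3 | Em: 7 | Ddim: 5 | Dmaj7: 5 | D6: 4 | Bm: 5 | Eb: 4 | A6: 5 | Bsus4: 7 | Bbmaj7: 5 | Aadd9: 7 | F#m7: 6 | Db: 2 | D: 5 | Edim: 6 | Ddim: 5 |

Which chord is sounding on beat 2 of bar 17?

Beat 2 of bar 17 is beat (17−1)×3 + 2 = 50 overall.
Running totals: Bm ends at 3, Em ends at 10, Ddim ends at 15, Dmaj7 ends at 20, D6 ends at 24, Bm ends at 29, Eb ends at 33, A6 ends at 38, Bsus4 ends at 45, Bbmaj7 ends at 50.
Beat 50 falls within Bbmaj7.

Bbmaj7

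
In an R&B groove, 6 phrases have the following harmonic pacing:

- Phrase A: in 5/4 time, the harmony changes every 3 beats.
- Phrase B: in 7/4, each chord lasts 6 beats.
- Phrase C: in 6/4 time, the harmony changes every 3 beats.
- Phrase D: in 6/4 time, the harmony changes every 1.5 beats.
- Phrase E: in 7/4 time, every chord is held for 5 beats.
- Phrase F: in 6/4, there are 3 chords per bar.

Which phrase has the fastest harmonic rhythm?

Phrase D

A: 5 beats/bar ÷ 3 beats/chord = 5/3 chords/bar.
B: 7 beats/bar ÷ 6 beats/chord = 7/6 chords/bar.
C: 6 beats/bar ÷ 3 beats/chord = 2 chords/bar.
D: 6 beats/bar ÷ 1.5 beats/chord = 4 chords/bar.
E: 7 beats/bar ÷ 5 beats/chord = 1.4 chords/bar.
F: 6 beats/bar ÷ 2 beats/chord = 3 chords/bar.
Fastest is D at 4 chords/bar.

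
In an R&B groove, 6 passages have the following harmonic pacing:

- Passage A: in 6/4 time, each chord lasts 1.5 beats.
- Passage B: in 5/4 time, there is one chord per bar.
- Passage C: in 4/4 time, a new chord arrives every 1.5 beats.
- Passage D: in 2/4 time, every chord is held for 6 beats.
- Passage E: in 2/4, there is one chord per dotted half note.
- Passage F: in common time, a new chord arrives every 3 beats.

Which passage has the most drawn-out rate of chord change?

Passage D

A: 6 beats/bar ÷ 1.5 beats/chord = 4 chords/bar.
B: 5 beats/bar ÷ 5 beats/chord = 1 chord/bar.
C: 4 beats/bar ÷ 1.5 beats/chord = 8/3 chords/bar.
D: 2 beats/bar ÷ 6 beats/chord = 1/3 chords/bar.
E: 2 beats/bar ÷ 3 beats/chord = 2/3 chords/bar.
F: 4 beats/bar ÷ 3 beats/chord = 4/3 chords/bar.
Slowest is D at 1/3 chords/bar.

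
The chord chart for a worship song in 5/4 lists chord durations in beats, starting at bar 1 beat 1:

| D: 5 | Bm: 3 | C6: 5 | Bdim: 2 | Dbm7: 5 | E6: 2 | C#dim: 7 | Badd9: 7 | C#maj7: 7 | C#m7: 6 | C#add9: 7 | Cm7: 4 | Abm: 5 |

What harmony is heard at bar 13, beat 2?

Beat 2 of bar 13 is beat (13−1)×5 + 2 = 62 overall.
Running totals: D ends at 5, Bm ends at 8, C6 ends at 13, Bdim ends at 15, Dbm7 ends at 20, E6 ends at 22, C#dim ends at 29, Badd9 ends at 36, C#maj7 ends at 43, C#m7 ends at 49, C#add9 ends at 56, Cm7 ends at 60, Abm ends at 65.
Beat 62 falls within Abm.

Abm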